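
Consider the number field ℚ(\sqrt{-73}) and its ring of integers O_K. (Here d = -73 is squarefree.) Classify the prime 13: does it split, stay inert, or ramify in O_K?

d = -73 ≡ 3 (mod 4), so O_K = ℤ[√-73] and disc(K) = 4d = -292.
disc(K) = -292 is not divisible by 13; 13 is unramified.
Compute (-73/13) via Euler: 5^((13-1)/2) mod 13 = 12, so (-73/13) = -1.
(-73/13) = -1, so 13 is inert.

inert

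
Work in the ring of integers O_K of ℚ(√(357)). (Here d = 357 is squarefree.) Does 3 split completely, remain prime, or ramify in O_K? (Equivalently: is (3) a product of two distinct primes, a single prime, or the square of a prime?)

357 mod 4 = 1, hence disc K = 357 and O_K = ℤ[(1+√357)/2].
Ramification test: 3 | 357. The prime 3 ramifies in K.

ramified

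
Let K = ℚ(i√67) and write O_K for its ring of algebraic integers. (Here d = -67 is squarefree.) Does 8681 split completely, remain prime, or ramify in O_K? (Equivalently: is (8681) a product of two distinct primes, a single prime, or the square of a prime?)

-67 mod 4 = 1, hence disc K = -67 and O_K = ℤ[(1+√-67)/2].
disc(K) = -67 is not divisible by 8681; 8681 is unramified.
Euler's criterion: (-67)^4340 mod 8681 = 8680. Thus (-67|8681) = -1.
d is a non-residue mod p, hence 8681 remains inert in O_K.

inert — (8681) stays prime in O_K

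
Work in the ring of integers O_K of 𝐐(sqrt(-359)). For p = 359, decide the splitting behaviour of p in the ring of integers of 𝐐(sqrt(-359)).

d = -359 ≡ 1 (mod 4), so O_K = ℤ[(1+√-359)/2] and disc(K) = d = -359.
359 divides disc(K) = -359, so 359 ramifies.

359 is ramified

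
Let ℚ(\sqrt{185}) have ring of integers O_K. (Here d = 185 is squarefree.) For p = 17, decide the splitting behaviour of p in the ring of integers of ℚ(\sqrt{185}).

185 mod 4 = 1, hence disc K = 185 and O_K = ℤ[(1+√185)/2].
Since gcd(17, 185) = 1 the prime 17 does not ramify.
Legendre symbol by Euler's criterion: (185/17) ≡ 185^8 ≡ 1 (mod 17), i.e. (185/17) = 1.
Legendre symbol 1 ⇒ 17 is split.

split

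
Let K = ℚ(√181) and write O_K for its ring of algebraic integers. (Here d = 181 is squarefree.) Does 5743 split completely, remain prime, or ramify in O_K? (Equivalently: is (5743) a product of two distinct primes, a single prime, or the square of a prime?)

Since 181 ≡ 1 mod 4, the ring of integers is ℤ[(1+√181)/2] with discriminant 181.
disc(K) = 181 is not divisible by 5743; 5743 is unramified.
Legendre symbol by Euler's criterion: (181/5743) ≡ 181^2871 ≡ 1 (mod 5743), i.e. (181/5743) = 1.
d is a quadratic residue mod p, hence 5743 splits in O_K.

5743 splits in O_K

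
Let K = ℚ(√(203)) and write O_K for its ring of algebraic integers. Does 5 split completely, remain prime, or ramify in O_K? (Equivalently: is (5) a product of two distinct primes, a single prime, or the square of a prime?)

remains prime (inert)

Since 203 ≢ 1 mod 4, the ring of integers is ℤ[√203] with discriminant 4·203 = 812.
disc(K) = 812 is not divisible by 5; 5 is unramified.
Legendre symbol by Euler's criterion: (203/5) ≡ 203^2 ≡ 4 (mod 5), i.e. (203/5) = -1.
d is a non-residue mod p, hence 5 remains inert in O_K.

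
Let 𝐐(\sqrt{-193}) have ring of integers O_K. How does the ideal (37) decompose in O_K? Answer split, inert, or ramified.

p is inert

d = -193 ≡ 3 (mod 4), so O_K = ℤ[√-193] and disc(K) = 4d = -772.
disc(K) = -772 is not divisible by 37; 37 is unramified.
Compute (-193/37) via Euler: 29^((37-1)/2) mod 37 = 36, so (-193/37) = -1.
(-193/37) = -1, so 37 is inert.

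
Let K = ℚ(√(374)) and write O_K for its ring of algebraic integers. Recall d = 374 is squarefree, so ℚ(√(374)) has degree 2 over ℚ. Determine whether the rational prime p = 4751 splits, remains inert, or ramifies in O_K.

d = 374 ≡ 2 (mod 4), so O_K = ℤ[√374] and disc(K) = 4d = 1496.
Since gcd(4751, 1496) = 1 the prime 4751 does not ramify.
Legendre symbol by Euler's criterion: (374/4751) ≡ 374^2375 ≡ 1 (mod 4751), i.e. (374/4751) = 1.
Legendre symbol 1 ⇒ 4751 is split.

split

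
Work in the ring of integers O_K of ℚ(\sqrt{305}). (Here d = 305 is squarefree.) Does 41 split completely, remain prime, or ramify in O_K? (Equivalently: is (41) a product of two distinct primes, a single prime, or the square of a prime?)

305 mod 4 = 1, hence disc K = 305 and O_K = ℤ[(1+√305)/2].
41 ∤ 305, so 41 is unramified.
Compute (305/41) via Euler: 18^((41-1)/2) mod 41 = 1, so (305/41) = 1.
d is a quadratic residue mod p, hence 41 splits in O_K.

p splits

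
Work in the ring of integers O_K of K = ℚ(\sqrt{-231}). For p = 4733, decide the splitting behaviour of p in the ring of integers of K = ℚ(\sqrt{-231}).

inert

-231 mod 4 = 1, hence disc K = -231 and O_K = ℤ[(1+√-231)/2].
4733 ∤ -231, so 4733 is unramified.
Compute (-231/4733) via Euler: 4502^((4733-1)/2) mod 4733 = 4732, so (-231/4733) = -1.
Legendre symbol -1 ⇒ 4733 is inert.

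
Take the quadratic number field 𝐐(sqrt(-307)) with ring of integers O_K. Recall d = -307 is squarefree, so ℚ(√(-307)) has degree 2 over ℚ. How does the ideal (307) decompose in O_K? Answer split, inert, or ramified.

d = -307 ≡ 1 (mod 4), so O_K = ℤ[(1+√-307)/2] and disc(K) = d = -307.
disc(K) = -307 = 307·(-1), so p = 307 is ramified.

ramified — (307) = 𝔭²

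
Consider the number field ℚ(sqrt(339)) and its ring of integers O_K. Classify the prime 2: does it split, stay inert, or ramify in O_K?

2 is ramified

Since 339 ≢ 1 mod 4, the ring of integers is ℤ[√339] with discriminant 4·339 = 1356.
disc(K) = 1356 = 2·678, so p = 2 is ramified.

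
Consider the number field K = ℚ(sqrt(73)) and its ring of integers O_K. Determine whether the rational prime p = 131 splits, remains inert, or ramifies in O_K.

inert

d = 73 ≡ 1 (mod 4), so O_K = ℤ[(1+√73)/2] and disc(K) = d = 73.
disc(K) = 73 is not divisible by 131; 131 is unramified.
(73/131) = 73^65 mod 131 = 130, giving Legendre symbol -1.
(73/131) = -1, so 131 is inert.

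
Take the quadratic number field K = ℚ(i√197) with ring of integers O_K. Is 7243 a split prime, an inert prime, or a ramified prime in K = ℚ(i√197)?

split

Since -197 ≢ 1 mod 4, the ring of integers is ℤ[√-197] with discriminant 4·(-197) = -788.
disc(K) = -788 is not divisible by 7243; 7243 is unramified.
Compute (-197/7243) via Euler: 7046^((7243-1)/2) mod 7243 = 1, so (-197/7243) = 1.
Legendre symbol 1 ⇒ 7243 is split.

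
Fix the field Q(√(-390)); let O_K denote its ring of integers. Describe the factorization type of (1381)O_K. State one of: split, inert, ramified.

inert

d = -390 ≡ 2 (mod 4), so O_K = ℤ[√-390] and disc(K) = 4d = -1560.
Since gcd(1381, -1560) = 1 the prime 1381 does not ramify.
Compute (-390/1381) via Euler: 991^((1381-1)/2) mod 1381 = 1380, so (-390/1381) = -1.
(-390/1381) = -1, so 1381 is inert.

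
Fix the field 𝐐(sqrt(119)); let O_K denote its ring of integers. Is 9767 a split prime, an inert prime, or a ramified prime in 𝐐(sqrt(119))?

p is inert

d = 119 ≡ 3 (mod 4), so O_K = ℤ[√119] and disc(K) = 4d = 476.
9767 ∤ 476, so 9767 is unramified.
Euler's criterion: 119^4883 mod 9767 = 9766. Thus (119|9767) = -1.
Legendre symbol -1 ⇒ 9767 is inert.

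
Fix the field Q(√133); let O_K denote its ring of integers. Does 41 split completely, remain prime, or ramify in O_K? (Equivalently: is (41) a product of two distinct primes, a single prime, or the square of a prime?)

split — (41) = 𝔭₁𝔭₂ with 𝔭₁ ≠ 𝔭₂

d = 133 ≡ 1 (mod 4), so O_K = ℤ[(1+√133)/2] and disc(K) = d = 133.
Since gcd(41, 133) = 1 the prime 41 does not ramify.
Euler's criterion: 133^20 mod 41 = 1. Thus (133|41) = 1.
(133/41) = 1, so 41 splits.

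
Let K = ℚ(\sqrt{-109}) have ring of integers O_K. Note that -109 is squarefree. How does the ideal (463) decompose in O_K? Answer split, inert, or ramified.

Since -109 ≢ 1 mod 4, the ring of integers is ℤ[√-109] with discriminant 4·(-109) = -436.
disc(K) = -436 is not divisible by 463; 463 is unramified.
(-109/463) = 354^231 mod 463 = 462, giving Legendre symbol -1.
d is a non-residue mod p, hence 463 remains inert in O_K.

463 remains inert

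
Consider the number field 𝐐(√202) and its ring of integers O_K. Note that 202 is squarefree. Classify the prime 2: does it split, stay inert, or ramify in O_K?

202 mod 4 = 2, hence disc K = 4·202 = 808 and O_K = ℤ[√202].
disc(K) = 808 = 2·404, so p = 2 is ramified.

ramified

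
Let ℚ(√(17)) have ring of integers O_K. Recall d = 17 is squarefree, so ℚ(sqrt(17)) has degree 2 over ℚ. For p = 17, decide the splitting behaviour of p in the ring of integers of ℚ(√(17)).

ramified — (17) = 𝔭²

d = 17 ≡ 1 (mod 4), so O_K = ℤ[(1+√17)/2] and disc(K) = d = 17.
17 divides disc(K) = 17, so 17 ramifies.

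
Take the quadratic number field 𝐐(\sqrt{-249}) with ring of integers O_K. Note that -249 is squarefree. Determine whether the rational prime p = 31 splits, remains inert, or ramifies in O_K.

d = -249 ≡ 3 (mod 4), so O_K = ℤ[√-249] and disc(K) = 4d = -996.
31 ∤ -996, so 31 is unramified.
Legendre symbol by Euler's criterion: (-249/31) ≡ (-249)^15 ≡ 30 (mod 31), i.e. (-249/31) = -1.
(-249/31) = -1, so 31 is inert.

inert — (31) stays prime in O_K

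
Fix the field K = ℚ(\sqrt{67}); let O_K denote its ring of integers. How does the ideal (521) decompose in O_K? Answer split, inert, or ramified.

521 remains inert

d = 67 ≡ 3 (mod 4), so O_K = ℤ[√67] and disc(K) = 4d = 268.
disc(K) = 268 is not divisible by 521; 521 is unramified.
Compute (67/521) via Euler: 67^((521-1)/2) mod 521 = 520, so (67/521) = -1.
(67/521) = -1, so 521 is inert.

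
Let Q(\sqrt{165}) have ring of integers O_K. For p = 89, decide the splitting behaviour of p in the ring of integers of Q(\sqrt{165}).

165 mod 4 = 1, hence disc K = 165 and O_K = ℤ[(1+√165)/2].
Since gcd(89, 165) = 1 the prime 89 does not ramify.
Euler's criterion: 165^44 mod 89 = 88. Thus (165|89) = -1.
(165/89) = -1, so 89 is inert.

inert — (89) stays prime in O_K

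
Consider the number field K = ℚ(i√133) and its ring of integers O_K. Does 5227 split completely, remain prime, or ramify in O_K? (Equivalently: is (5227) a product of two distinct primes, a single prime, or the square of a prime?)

d = -133 ≡ 3 (mod 4), so O_K = ℤ[√-133] and disc(K) = 4d = -532.
Since gcd(5227, -532) = 1 the prime 5227 does not ramify.
Compute (-133/5227) via Euler: 5094^((5227-1)/2) mod 5227 = 5226, so (-133/5227) = -1.
Legendre symbol -1 ⇒ 5227 is inert.

5227 remains inert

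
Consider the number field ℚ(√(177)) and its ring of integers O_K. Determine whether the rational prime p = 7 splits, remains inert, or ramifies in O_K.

Since 177 ≡ 1 mod 4, the ring of integers is ℤ[(1+√177)/2] with discriminant 177.
7 ∤ 177, so 7 is unramified.
(177/7) = 2^3 mod 7 = 1, giving Legendre symbol 1.
Legendre symbol 1 ⇒ 7 is split.

splits completely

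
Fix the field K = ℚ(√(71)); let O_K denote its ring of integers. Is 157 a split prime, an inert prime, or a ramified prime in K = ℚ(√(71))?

splits completely

d = 71 ≡ 3 (mod 4), so O_K = ℤ[√71] and disc(K) = 4d = 284.
157 ∤ 284, so 157 is unramified.
Compute (71/157) via Euler: 71^((157-1)/2) mod 157 = 1, so (71/157) = 1.
(71/157) = 1, so 157 splits.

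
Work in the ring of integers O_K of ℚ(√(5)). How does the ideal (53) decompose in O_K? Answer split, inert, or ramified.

d = 5 ≡ 1 (mod 4), so O_K = ℤ[(1+√5)/2] and disc(K) = d = 5.
disc(K) = 5 is not divisible by 53; 53 is unramified.
Legendre symbol by Euler's criterion: (5/53) ≡ 5^26 ≡ 52 (mod 53), i.e. (5/53) = -1.
d is a non-residue mod p, hence 53 remains inert in O_K.

inert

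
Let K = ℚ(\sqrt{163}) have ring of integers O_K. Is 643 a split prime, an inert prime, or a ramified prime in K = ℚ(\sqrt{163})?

splits completely

d = 163 ≡ 3 (mod 4), so O_K = ℤ[√163] and disc(K) = 4d = 652.
Since gcd(643, 652) = 1 the prime 643 does not ramify.
Compute (163/643) via Euler: 163^((643-1)/2) mod 643 = 1, so (163/643) = 1.
Legendre symbol 1 ⇒ 643 is split.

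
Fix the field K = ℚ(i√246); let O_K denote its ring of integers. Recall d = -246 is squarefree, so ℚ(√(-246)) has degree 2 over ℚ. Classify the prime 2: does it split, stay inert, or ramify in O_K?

ramifies in O_K

d = -246 ≡ 2 (mod 4), so O_K = ℤ[√-246] and disc(K) = 4d = -984.
disc(K) = -984 = 2·(-492), so p = 2 is ramified.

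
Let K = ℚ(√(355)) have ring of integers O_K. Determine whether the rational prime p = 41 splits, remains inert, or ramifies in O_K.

d = 355 ≡ 3 (mod 4), so O_K = ℤ[√355] and disc(K) = 4d = 1420.
Since gcd(41, 1420) = 1 the prime 41 does not ramify.
(355/41) = 27^20 mod 41 = 40, giving Legendre symbol -1.
d is a non-residue mod p, hence 41 remains inert in O_K.

41 remains inert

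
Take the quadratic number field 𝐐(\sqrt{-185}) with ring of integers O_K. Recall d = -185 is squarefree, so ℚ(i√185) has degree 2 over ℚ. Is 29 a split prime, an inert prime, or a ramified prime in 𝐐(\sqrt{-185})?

-185 mod 4 = 3, hence disc K = 4·(-185) = -740 and O_K = ℤ[√-185].
29 ∤ -740, so 29 is unramified.
Compute (-185/29) via Euler: 18^((29-1)/2) mod 29 = 28, so (-185/29) = -1.
(-185/29) = -1, so 29 is inert.

inert — (29) stays prime in O_K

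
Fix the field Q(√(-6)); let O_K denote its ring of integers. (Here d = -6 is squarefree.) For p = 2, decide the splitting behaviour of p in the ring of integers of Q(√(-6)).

ramifies in O_K

-6 mod 4 = 2, hence disc K = 4·(-6) = -24 and O_K = ℤ[√-6].
Ramification test: 2 | -24. The prime 2 ramifies in K.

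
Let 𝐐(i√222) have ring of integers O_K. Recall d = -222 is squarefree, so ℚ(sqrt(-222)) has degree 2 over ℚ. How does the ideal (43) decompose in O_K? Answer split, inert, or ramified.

-222 mod 4 = 2, hence disc K = 4·(-222) = -888 and O_K = ℤ[√-222].
disc(K) = -888 is not divisible by 43; 43 is unramified.
(-222/43) = 36^21 mod 43 = 1, giving Legendre symbol 1.
Legendre symbol 1 ⇒ 43 is split.

p splits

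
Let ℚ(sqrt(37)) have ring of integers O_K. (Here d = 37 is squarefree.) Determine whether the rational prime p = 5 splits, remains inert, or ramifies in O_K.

5 remains inert

37 mod 4 = 1, hence disc K = 37 and O_K = ℤ[(1+√37)/2].
Since gcd(5, 37) = 1 the prime 5 does not ramify.
Compute (37/5) via Euler: 2^((5-1)/2) mod 5 = 4, so (37/5) = -1.
d is a non-residue mod p, hence 5 remains inert in O_K.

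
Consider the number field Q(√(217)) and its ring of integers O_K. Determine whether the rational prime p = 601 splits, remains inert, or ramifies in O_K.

d = 217 ≡ 1 (mod 4), so O_K = ℤ[(1+√217)/2] and disc(K) = d = 217.
601 ∤ 217, so 601 is unramified.
Legendre symbol by Euler's criterion: (217/601) ≡ 217^300 ≡ 1 (mod 601), i.e. (217/601) = 1.
d is a quadratic residue mod p, hence 601 splits in O_K.

601 splits in O_K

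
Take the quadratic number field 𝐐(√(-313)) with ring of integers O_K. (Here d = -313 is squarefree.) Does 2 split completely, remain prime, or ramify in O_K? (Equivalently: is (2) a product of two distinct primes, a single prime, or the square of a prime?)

p ramifies

Since -313 ≢ 1 mod 4, the ring of integers is ℤ[√-313] with discriminant 4·(-313) = -1252.
2 divides disc(K) = -1252, so 2 ramifies.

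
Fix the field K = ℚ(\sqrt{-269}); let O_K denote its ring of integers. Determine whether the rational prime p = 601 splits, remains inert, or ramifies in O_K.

remains prime (inert)

Since -269 ≢ 1 mod 4, the ring of integers is ℤ[√-269] with discriminant 4·(-269) = -1076.
Since gcd(601, -1076) = 1 the prime 601 does not ramify.
Euler's criterion: (-269)^300 mod 601 = 600. Thus (-269|601) = -1.
Legendre symbol -1 ⇒ 601 is inert.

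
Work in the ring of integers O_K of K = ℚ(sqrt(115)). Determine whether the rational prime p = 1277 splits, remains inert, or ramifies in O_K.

Since 115 ≢ 1 mod 4, the ring of integers is ℤ[√115] with discriminant 4·115 = 460.
1277 ∤ 460, so 1277 is unramified.
Compute (115/1277) via Euler: 115^((1277-1)/2) mod 1277 = 1276, so (115/1277) = -1.
d is a non-residue mod p, hence 1277 remains inert in O_K.

p is inert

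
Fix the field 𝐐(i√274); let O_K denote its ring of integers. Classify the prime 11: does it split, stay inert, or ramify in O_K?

11 splits in O_K

Since -274 ≢ 1 mod 4, the ring of integers is ℤ[√-274] with discriminant 4·(-274) = -1096.
disc(K) = -1096 is not divisible by 11; 11 is unramified.
Euler's criterion: (-274)^5 mod 11 = 1. Thus (-274|11) = 1.
(-274/11) = 1, so 11 splits.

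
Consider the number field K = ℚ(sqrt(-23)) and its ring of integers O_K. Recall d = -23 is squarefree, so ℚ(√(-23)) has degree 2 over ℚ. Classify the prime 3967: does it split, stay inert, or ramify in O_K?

3967 remains inert

d = -23 ≡ 1 (mod 4), so O_K = ℤ[(1+√-23)/2] and disc(K) = d = -23.
3967 ∤ -23, so 3967 is unramified.
Euler's criterion: (-23)^1983 mod 3967 = 3966. Thus (-23|3967) = -1.
Legendre symbol -1 ⇒ 3967 is inert.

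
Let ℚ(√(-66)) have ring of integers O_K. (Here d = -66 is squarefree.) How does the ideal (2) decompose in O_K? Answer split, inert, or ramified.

ramified

-66 mod 4 = 2, hence disc K = 4·(-66) = -264 and O_K = ℤ[√-66].
disc(K) = -264 = 2·(-132), so p = 2 is ramified.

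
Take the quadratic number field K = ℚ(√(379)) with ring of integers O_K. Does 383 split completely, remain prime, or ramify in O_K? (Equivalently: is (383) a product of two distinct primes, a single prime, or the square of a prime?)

383 remains inert

d = 379 ≡ 3 (mod 4), so O_K = ℤ[√379] and disc(K) = 4d = 1516.
383 ∤ 1516, so 383 is unramified.
(379/383) = 379^191 mod 383 = 382, giving Legendre symbol -1.
Legendre symbol -1 ⇒ 383 is inert.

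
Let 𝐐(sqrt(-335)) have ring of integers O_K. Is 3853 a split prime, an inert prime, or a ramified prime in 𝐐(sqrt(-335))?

Since -335 ≡ 1 mod 4, the ring of integers is ℤ[(1+√-335)/2] with discriminant -335.
Since gcd(3853, -335) = 1 the prime 3853 does not ramify.
Legendre symbol by Euler's criterion: (-335/3853) ≡ (-335)^1926 ≡ 1 (mod 3853), i.e. (-335/3853) = 1.
(-335/3853) = 1, so 3853 splits.

3853 splits in O_K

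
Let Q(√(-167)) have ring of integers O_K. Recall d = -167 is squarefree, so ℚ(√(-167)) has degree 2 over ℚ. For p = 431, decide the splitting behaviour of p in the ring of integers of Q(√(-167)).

p splits

-167 mod 4 = 1, hence disc K = -167 and O_K = ℤ[(1+√-167)/2].
Since gcd(431, -167) = 1 the prime 431 does not ramify.
Euler's criterion: (-167)^215 mod 431 = 1. Thus (-167|431) = 1.
Legendre symbol 1 ⇒ 431 is split.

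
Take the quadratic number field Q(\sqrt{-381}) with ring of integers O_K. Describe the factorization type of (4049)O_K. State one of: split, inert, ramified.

split — (4049) = 𝔭₁𝔭₂ with 𝔭₁ ≠ 𝔭₂

d = -381 ≡ 3 (mod 4), so O_K = ℤ[√-381] and disc(K) = 4d = -1524.
Since gcd(4049, -1524) = 1 the prime 4049 does not ramify.
Euler's criterion: (-381)^2024 mod 4049 = 1. Thus (-381|4049) = 1.
Legendre symbol 1 ⇒ 4049 is split.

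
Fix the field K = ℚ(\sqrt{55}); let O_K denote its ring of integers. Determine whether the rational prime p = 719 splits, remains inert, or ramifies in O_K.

55 mod 4 = 3, hence disc K = 4·55 = 220 and O_K = ℤ[√55].
Since gcd(719, 220) = 1 the prime 719 does not ramify.
Euler's criterion: 55^359 mod 719 = 718. Thus (55|719) = -1.
Legendre symbol -1 ⇒ 719 is inert.

719 remains inert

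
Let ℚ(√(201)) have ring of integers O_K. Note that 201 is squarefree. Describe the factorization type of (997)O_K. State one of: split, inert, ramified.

201 mod 4 = 1, hence disc K = 201 and O_K = ℤ[(1+√201)/2].
Since gcd(997, 201) = 1 the prime 997 does not ramify.
Euler's criterion: 201^498 mod 997 = 1. Thus (201|997) = 1.
(201/997) = 1, so 997 splits.

997 splits in O_K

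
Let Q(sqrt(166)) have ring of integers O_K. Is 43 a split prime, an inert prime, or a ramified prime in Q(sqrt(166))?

d = 166 ≡ 2 (mod 4), so O_K = ℤ[√166] and disc(K) = 4d = 664.
43 ∤ 664, so 43 is unramified.
Compute (166/43) via Euler: 37^((43-1)/2) mod 43 = 42, so (166/43) = -1.
Legendre symbol -1 ⇒ 43 is inert.

43 remains inert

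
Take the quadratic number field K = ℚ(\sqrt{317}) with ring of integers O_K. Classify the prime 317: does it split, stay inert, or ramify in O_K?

317 mod 4 = 1, hence disc K = 317 and O_K = ℤ[(1+√317)/2].
disc(K) = 317 = 317·1, so p = 317 is ramified.

p ramifies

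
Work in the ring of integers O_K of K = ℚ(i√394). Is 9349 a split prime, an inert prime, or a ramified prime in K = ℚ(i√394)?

inert — (9349) stays prime in O_K

d = -394 ≡ 2 (mod 4), so O_K = ℤ[√-394] and disc(K) = 4d = -1576.
disc(K) = -1576 is not divisible by 9349; 9349 is unramified.
Legendre symbol by Euler's criterion: (-394/9349) ≡ (-394)^4674 ≡ 9348 (mod 9349), i.e. (-394/9349) = -1.
d is a non-residue mod p, hence 9349 remains inert in O_K.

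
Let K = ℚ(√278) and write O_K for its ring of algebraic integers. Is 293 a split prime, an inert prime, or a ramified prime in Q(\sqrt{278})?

d = 278 ≡ 2 (mod 4), so O_K = ℤ[√278] and disc(K) = 4d = 1112.
disc(K) = 1112 is not divisible by 293; 293 is unramified.
Legendre symbol by Euler's criterion: (278/293) ≡ 278^146 ≡ 1 (mod 293), i.e. (278/293) = 1.
Legendre symbol 1 ⇒ 293 is split.

p splits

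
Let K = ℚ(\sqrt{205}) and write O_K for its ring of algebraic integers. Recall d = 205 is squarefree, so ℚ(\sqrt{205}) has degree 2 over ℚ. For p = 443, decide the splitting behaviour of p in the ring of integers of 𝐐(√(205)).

inert

d = 205 ≡ 1 (mod 4), so O_K = ℤ[(1+√205)/2] and disc(K) = d = 205.
443 ∤ 205, so 443 is unramified.
Legendre symbol by Euler's criterion: (205/443) ≡ 205^221 ≡ 442 (mod 443), i.e. (205/443) = -1.
(205/443) = -1, so 443 is inert.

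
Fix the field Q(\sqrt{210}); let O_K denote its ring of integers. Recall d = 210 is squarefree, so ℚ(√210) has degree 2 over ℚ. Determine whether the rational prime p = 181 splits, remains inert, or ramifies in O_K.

d = 210 ≡ 2 (mod 4), so O_K = ℤ[√210] and disc(K) = 4d = 840.
disc(K) = 840 is not divisible by 181; 181 is unramified.
Euler's criterion: 210^90 mod 181 = 1. Thus (210|181) = 1.
(210/181) = 1, so 181 splits.

181 splits in O_K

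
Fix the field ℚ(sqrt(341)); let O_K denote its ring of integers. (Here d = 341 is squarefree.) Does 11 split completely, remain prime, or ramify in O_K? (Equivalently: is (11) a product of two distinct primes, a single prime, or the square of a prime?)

ramified

Since 341 ≡ 1 mod 4, the ring of integers is ℤ[(1+√341)/2] with discriminant 341.
disc(K) = 341 = 11·31, so p = 11 is ramified.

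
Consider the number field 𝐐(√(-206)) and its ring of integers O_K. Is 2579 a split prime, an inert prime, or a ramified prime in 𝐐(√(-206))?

remains prime (inert)

-206 mod 4 = 2, hence disc K = 4·(-206) = -824 and O_K = ℤ[√-206].
Since gcd(2579, -824) = 1 the prime 2579 does not ramify.
Compute (-206/2579) via Euler: 2373^((2579-1)/2) mod 2579 = 2578, so (-206/2579) = -1.
(-206/2579) = -1, so 2579 is inert.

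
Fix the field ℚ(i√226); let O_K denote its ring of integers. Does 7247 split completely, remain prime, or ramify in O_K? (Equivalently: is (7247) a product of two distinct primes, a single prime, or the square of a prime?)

-226 mod 4 = 2, hence disc K = 4·(-226) = -904 and O_K = ℤ[√-226].
Since gcd(7247, -904) = 1 the prime 7247 does not ramify.
Legendre symbol by Euler's criterion: (-226/7247) ≡ (-226)^3623 ≡ 7246 (mod 7247), i.e. (-226/7247) = -1.
Legendre symbol -1 ⇒ 7247 is inert.

inert — (7247) stays prime in O_K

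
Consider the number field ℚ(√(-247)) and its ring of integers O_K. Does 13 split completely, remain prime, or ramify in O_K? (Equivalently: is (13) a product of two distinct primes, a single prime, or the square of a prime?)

ramified — (13) = 𝔭²

d = -247 ≡ 1 (mod 4), so O_K = ℤ[(1+√-247)/2] and disc(K) = d = -247.
13 divides disc(K) = -247, so 13 ramifies.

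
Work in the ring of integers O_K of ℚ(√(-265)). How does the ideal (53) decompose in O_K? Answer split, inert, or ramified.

ramifies in O_K

-265 mod 4 = 3, hence disc K = 4·(-265) = -1060 and O_K = ℤ[√-265].
53 divides disc(K) = -1060, so 53 ramifies.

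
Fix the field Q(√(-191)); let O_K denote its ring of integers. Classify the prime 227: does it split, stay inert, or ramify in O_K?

Since -191 ≡ 1 mod 4, the ring of integers is ℤ[(1+√-191)/2] with discriminant -191.
227 ∤ -191, so 227 is unramified.
Legendre symbol by Euler's criterion: (-191/227) ≡ (-191)^113 ≡ 1 (mod 227), i.e. (-191/227) = 1.
d is a quadratic residue mod p, hence 227 splits in O_K.

227 splits in O_K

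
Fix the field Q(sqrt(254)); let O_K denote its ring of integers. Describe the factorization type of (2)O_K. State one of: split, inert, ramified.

ramifies in O_K

Since 254 ≢ 1 mod 4, the ring of integers is ℤ[√254] with discriminant 4·254 = 1016.
2 divides disc(K) = 1016, so 2 ramifies.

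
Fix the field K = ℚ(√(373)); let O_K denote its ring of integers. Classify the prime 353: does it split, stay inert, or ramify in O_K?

Since 373 ≡ 1 mod 4, the ring of integers is ℤ[(1+√373)/2] with discriminant 373.
353 ∤ 373, so 353 is unramified.
Euler's criterion: 373^176 mod 353 = 352. Thus (373|353) = -1.
Legendre symbol -1 ⇒ 353 is inert.

inert — (353) stays prime in O_K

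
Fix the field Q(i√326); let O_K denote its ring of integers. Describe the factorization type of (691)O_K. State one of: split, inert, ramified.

remains prime (inert)

Since -326 ≢ 1 mod 4, the ring of integers is ℤ[√-326] with discriminant 4·(-326) = -1304.
Since gcd(691, -1304) = 1 the prime 691 does not ramify.
(-326/691) = 365^345 mod 691 = 690, giving Legendre symbol -1.
d is a non-residue mod p, hence 691 remains inert in O_K.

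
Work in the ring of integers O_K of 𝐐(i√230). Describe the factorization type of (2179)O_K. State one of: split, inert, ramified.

d = -230 ≡ 2 (mod 4), so O_K = ℤ[√-230] and disc(K) = 4d = -920.
Since gcd(2179, -920) = 1 the prime 2179 does not ramify.
Legendre symbol by Euler's criterion: (-230/2179) ≡ (-230)^1089 ≡ 1 (mod 2179), i.e. (-230/2179) = 1.
Legendre symbol 1 ⇒ 2179 is split.

2179 splits in O_K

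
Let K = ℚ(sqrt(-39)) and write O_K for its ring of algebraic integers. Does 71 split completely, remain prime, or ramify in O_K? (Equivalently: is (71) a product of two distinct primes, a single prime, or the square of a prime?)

splits completely

d = -39 ≡ 1 (mod 4), so O_K = ℤ[(1+√-39)/2] and disc(K) = d = -39.
disc(K) = -39 is not divisible by 71; 71 is unramified.
Compute (-39/71) via Euler: 32^((71-1)/2) mod 71 = 1, so (-39/71) = 1.
Legendre symbol 1 ⇒ 71 is split.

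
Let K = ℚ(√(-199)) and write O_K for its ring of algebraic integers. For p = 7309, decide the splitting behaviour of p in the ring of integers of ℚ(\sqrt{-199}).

d = -199 ≡ 1 (mod 4), so O_K = ℤ[(1+√-199)/2] and disc(K) = d = -199.
disc(K) = -199 is not divisible by 7309; 7309 is unramified.
(-199/7309) = 7110^3654 mod 7309 = 1, giving Legendre symbol 1.
Legendre symbol 1 ⇒ 7309 is split.

split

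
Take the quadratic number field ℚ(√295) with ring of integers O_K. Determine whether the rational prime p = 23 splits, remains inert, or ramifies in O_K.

23 remains inert

295 mod 4 = 3, hence disc K = 4·295 = 1180 and O_K = ℤ[√295].
disc(K) = 1180 is not divisible by 23; 23 is unramified.
Compute (295/23) via Euler: 19^((23-1)/2) mod 23 = 22, so (295/23) = -1.
Legendre symbol -1 ⇒ 23 is inert.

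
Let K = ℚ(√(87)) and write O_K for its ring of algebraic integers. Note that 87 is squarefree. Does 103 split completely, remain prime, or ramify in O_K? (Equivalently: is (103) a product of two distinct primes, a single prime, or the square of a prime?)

87 mod 4 = 3, hence disc K = 4·87 = 348 and O_K = ℤ[√87].
103 ∤ 348, so 103 is unramified.
Legendre symbol by Euler's criterion: (87/103) ≡ 87^51 ≡ 102 (mod 103), i.e. (87/103) = -1.
(87/103) = -1, so 103 is inert.

remains prime (inert)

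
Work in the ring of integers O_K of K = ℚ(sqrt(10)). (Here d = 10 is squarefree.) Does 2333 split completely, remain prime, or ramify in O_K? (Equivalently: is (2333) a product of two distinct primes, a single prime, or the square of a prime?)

10 mod 4 = 2, hence disc K = 4·10 = 40 and O_K = ℤ[√10].
Since gcd(2333, 40) = 1 the prime 2333 does not ramify.
(10/2333) = 10^1166 mod 2333 = 1, giving Legendre symbol 1.
d is a quadratic residue mod p, hence 2333 splits in O_K.

split — (2333) = 𝔭₁𝔭₂ with 𝔭₁ ≠ 𝔭₂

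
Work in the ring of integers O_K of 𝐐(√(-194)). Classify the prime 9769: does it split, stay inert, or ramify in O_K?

-194 mod 4 = 2, hence disc K = 4·(-194) = -776 and O_K = ℤ[√-194].
disc(K) = -776 is not divisible by 9769; 9769 is unramified.
Compute (-194/9769) via Euler: 9575^((9769-1)/2) mod 9769 = 9768, so (-194/9769) = -1.
Legendre symbol -1 ⇒ 9769 is inert.

remains prime (inert)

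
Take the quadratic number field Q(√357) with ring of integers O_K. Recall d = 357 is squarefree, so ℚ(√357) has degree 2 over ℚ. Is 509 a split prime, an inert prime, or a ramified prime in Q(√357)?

357 mod 4 = 1, hence disc K = 357 and O_K = ℤ[(1+√357)/2].
Since gcd(509, 357) = 1 the prime 509 does not ramify.
Compute (357/509) via Euler: 357^((509-1)/2) mod 509 = 1, so (357/509) = 1.
d is a quadratic residue mod p, hence 509 splits in O_K.

509 splits in O_K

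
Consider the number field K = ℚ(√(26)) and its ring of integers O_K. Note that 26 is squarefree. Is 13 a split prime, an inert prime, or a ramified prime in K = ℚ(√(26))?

p ramifies

26 mod 4 = 2, hence disc K = 4·26 = 104 and O_K = ℤ[√26].
Ramification test: 13 | 104. The prime 13 ramifies in K.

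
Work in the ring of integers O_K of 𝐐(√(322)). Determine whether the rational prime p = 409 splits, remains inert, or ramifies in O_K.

Since 322 ≢ 1 mod 4, the ring of integers is ℤ[√322] with discriminant 4·322 = 1288.
disc(K) = 1288 is not divisible by 409; 409 is unramified.
Compute (322/409) via Euler: 322^((409-1)/2) mod 409 = 408, so (322/409) = -1.
d is a non-residue mod p, hence 409 remains inert in O_K.

inert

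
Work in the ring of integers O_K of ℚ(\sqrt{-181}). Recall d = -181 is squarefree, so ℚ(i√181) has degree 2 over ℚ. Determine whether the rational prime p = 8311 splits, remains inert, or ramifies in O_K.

inert

Since -181 ≢ 1 mod 4, the ring of integers is ℤ[√-181] with discriminant 4·(-181) = -724.
Since gcd(8311, -724) = 1 the prime 8311 does not ramify.
Legendre symbol by Euler's criterion: (-181/8311) ≡ (-181)^4155 ≡ 8310 (mod 8311), i.e. (-181/8311) = -1.
(-181/8311) = -1, so 8311 is inert.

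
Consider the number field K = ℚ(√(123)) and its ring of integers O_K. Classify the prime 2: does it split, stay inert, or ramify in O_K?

Since 123 ≢ 1 mod 4, the ring of integers is ℤ[√123] with discriminant 4·123 = 492.
Ramification test: 2 | 492. The prime 2 ramifies in K.

ramified — (2) = 𝔭²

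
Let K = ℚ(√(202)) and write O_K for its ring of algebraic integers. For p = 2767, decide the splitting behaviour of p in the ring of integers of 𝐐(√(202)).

Since 202 ≢ 1 mod 4, the ring of integers is ℤ[√202] with discriminant 4·202 = 808.
Since gcd(2767, 808) = 1 the prime 2767 does not ramify.
Euler's criterion: 202^1383 mod 2767 = 2766. Thus (202|2767) = -1.
(202/2767) = -1, so 2767 is inert.

remains prime (inert)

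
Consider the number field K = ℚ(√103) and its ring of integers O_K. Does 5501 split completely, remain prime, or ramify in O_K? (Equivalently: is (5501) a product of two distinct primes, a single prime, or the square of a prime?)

d = 103 ≡ 3 (mod 4), so O_K = ℤ[√103] and disc(K) = 4d = 412.
5501 ∤ 412, so 5501 is unramified.
Euler's criterion: 103^2750 mod 5501 = 5500. Thus (103|5501) = -1.
d is a non-residue mod p, hence 5501 remains inert in O_K.

inert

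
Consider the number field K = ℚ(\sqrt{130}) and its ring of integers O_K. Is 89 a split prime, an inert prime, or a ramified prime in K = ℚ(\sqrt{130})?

89 remains inert

d = 130 ≡ 2 (mod 4), so O_K = ℤ[√130] and disc(K) = 4d = 520.
89 ∤ 520, so 89 is unramified.
Compute (130/89) via Euler: 41^((89-1)/2) mod 89 = 88, so (130/89) = -1.
(130/89) = -1, so 89 is inert.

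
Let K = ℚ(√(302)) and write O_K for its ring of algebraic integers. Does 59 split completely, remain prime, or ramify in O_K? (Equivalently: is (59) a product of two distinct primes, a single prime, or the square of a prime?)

p splits

d = 302 ≡ 2 (mod 4), so O_K = ℤ[√302] and disc(K) = 4d = 1208.
disc(K) = 1208 is not divisible by 59; 59 is unramified.
Compute (302/59) via Euler: 7^((59-1)/2) mod 59 = 1, so (302/59) = 1.
d is a quadratic residue mod p, hence 59 splits in O_K.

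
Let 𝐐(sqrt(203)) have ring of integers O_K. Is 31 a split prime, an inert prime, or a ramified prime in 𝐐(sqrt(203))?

d = 203 ≡ 3 (mod 4), so O_K = ℤ[√203] and disc(K) = 4d = 812.
disc(K) = 812 is not divisible by 31; 31 is unramified.
Legendre symbol by Euler's criterion: (203/31) ≡ 203^15 ≡ 30 (mod 31), i.e. (203/31) = -1.
Legendre symbol -1 ⇒ 31 is inert.

inert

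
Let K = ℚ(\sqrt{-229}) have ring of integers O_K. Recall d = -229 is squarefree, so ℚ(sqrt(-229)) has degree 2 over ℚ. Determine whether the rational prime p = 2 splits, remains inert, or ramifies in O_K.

ramified

d = -229 ≡ 3 (mod 4), so O_K = ℤ[√-229] and disc(K) = 4d = -916.
2 divides disc(K) = -916, so 2 ramifies.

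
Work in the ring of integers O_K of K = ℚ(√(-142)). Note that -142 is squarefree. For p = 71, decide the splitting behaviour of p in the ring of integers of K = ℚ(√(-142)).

d = -142 ≡ 2 (mod 4), so O_K = ℤ[√-142] and disc(K) = 4d = -568.
disc(K) = -568 = 71·(-8), so p = 71 is ramified.

p ramifies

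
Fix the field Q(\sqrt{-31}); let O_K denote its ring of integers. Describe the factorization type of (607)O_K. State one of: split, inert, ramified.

d = -31 ≡ 1 (mod 4), so O_K = ℤ[(1+√-31)/2] and disc(K) = d = -31.
Since gcd(607, -31) = 1 the prime 607 does not ramify.
Euler's criterion: (-31)^303 mod 607 = 1. Thus (-31|607) = 1.
Legendre symbol 1 ⇒ 607 is split.

607 splits in O_K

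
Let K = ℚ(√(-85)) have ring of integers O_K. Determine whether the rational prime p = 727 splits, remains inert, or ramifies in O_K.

727 splits in O_K

d = -85 ≡ 3 (mod 4), so O_K = ℤ[√-85] and disc(K) = 4d = -340.
727 ∤ -340, so 727 is unramified.
(-85/727) = 642^363 mod 727 = 1, giving Legendre symbol 1.
(-85/727) = 1, so 727 splits.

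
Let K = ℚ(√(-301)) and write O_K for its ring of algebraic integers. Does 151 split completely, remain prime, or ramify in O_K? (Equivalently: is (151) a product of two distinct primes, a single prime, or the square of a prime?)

-301 mod 4 = 3, hence disc K = 4·(-301) = -1204 and O_K = ℤ[√-301].
Since gcd(151, -1204) = 1 the prime 151 does not ramify.
(-301/151) = 1^75 mod 151 = 1, giving Legendre symbol 1.
(-301/151) = 1, so 151 splits.

split — (151) = 𝔭₁𝔭₂ with 𝔭₁ ≠ 𝔭₂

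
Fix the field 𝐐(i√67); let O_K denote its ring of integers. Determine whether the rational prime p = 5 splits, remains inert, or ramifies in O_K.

-67 mod 4 = 1, hence disc K = -67 and O_K = ℤ[(1+√-67)/2].
disc(K) = -67 is not divisible by 5; 5 is unramified.
Compute (-67/5) via Euler: 3^((5-1)/2) mod 5 = 4, so (-67/5) = -1.
Legendre symbol -1 ⇒ 5 is inert.

remains prime (inert)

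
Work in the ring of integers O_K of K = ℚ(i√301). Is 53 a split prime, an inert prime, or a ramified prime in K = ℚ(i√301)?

d = -301 ≡ 3 (mod 4), so O_K = ℤ[√-301] and disc(K) = 4d = -1204.
disc(K) = -1204 is not divisible by 53; 53 is unramified.
Euler's criterion: (-301)^26 mod 53 = 1. Thus (-301|53) = 1.
(-301/53) = 1, so 53 splits.

p splits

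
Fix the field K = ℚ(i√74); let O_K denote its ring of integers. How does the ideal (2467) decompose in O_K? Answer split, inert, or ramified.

Since -74 ≢ 1 mod 4, the ring of integers is ℤ[√-74] with discriminant 4·(-74) = -296.
disc(K) = -296 is not divisible by 2467; 2467 is unramified.
Legendre symbol by Euler's criterion: (-74/2467) ≡ (-74)^1233 ≡ 1 (mod 2467), i.e. (-74/2467) = 1.
(-74/2467) = 1, so 2467 splits.

split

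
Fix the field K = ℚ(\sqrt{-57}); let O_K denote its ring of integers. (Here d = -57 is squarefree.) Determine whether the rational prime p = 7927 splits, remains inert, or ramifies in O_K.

d = -57 ≡ 3 (mod 4), so O_K = ℤ[√-57] and disc(K) = 4d = -228.
Since gcd(7927, -228) = 1 the prime 7927 does not ramify.
Legendre symbol by Euler's criterion: (-57/7927) ≡ (-57)^3963 ≡ 7926 (mod 7927), i.e. (-57/7927) = -1.
d is a non-residue mod p, hence 7927 remains inert in O_K.

p is inert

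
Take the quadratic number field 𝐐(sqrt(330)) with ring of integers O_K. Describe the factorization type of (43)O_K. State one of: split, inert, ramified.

Since 330 ≢ 1 mod 4, the ring of integers is ℤ[√330] with discriminant 4·330 = 1320.
43 ∤ 1320, so 43 is unramified.
Euler's criterion: 330^21 mod 43 = 42. Thus (330|43) = -1.
Legendre symbol -1 ⇒ 43 is inert.

p is inert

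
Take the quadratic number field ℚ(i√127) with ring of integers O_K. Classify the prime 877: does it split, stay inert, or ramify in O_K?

d = -127 ≡ 1 (mod 4), so O_K = ℤ[(1+√-127)/2] and disc(K) = d = -127.
Since gcd(877, -127) = 1 the prime 877 does not ramify.
Compute (-127/877) via Euler: 750^((877-1)/2) mod 877 = 1, so (-127/877) = 1.
d is a quadratic residue mod p, hence 877 splits in O_K.

877 splits in O_K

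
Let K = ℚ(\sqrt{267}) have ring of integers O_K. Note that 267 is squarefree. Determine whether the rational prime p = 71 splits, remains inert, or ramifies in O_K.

Since 267 ≢ 1 mod 4, the ring of integers is ℤ[√267] with discriminant 4·267 = 1068.
Since gcd(71, 1068) = 1 the prime 71 does not ramify.
Compute (267/71) via Euler: 54^((71-1)/2) mod 71 = 1, so (267/71) = 1.
(267/71) = 1, so 71 splits.

splits completely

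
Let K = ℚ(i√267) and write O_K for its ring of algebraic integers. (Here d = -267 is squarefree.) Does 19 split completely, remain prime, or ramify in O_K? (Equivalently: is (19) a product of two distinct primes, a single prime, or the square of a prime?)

d = -267 ≡ 1 (mod 4), so O_K = ℤ[(1+√-267)/2] and disc(K) = d = -267.
Since gcd(19, -267) = 1 the prime 19 does not ramify.
Legendre symbol by Euler's criterion: (-267/19) ≡ (-267)^9 ≡ 18 (mod 19), i.e. (-267/19) = -1.
d is a non-residue mod p, hence 19 remains inert in O_K.

19 remains inert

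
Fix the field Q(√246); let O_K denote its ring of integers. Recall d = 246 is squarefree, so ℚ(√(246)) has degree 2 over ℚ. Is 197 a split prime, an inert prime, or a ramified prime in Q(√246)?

splits completely

Since 246 ≢ 1 mod 4, the ring of integers is ℤ[√246] with discriminant 4·246 = 984.
disc(K) = 984 is not divisible by 197; 197 is unramified.
Euler's criterion: 246^98 mod 197 = 1. Thus (246|197) = 1.
(246/197) = 1, so 197 splits.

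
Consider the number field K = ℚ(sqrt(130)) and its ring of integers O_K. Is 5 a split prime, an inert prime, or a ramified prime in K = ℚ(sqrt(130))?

d = 130 ≡ 2 (mod 4), so O_K = ℤ[√130] and disc(K) = 4d = 520.
5 divides disc(K) = 520, so 5 ramifies.

ramified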